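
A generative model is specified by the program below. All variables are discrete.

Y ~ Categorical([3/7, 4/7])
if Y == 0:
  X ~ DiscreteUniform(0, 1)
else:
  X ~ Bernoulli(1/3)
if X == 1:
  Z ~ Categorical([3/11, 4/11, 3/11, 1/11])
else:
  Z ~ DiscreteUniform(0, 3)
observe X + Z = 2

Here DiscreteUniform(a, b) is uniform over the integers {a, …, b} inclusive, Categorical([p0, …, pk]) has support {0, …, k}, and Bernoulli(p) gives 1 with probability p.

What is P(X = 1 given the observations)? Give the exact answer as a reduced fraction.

P(X = 1 | obs) = 272/547

Enumerate traces; 4 have nonzero weight after conditioning:
  (Y=0, X=0, Z=2) weight 3/56
  (Y=0, X=1, Z=1) weight 6/77
  (Y=1, X=0, Z=2) weight 2/21
  (Y=1, X=1, Z=1) weight 16/231
Group by X:
  weight(X=0) = 25/168
  weight(X=1) = 34/231
Total weight = 25/168 + 34/231 = 547/1848
P(X=0 | obs) = 25/168 / 547/1848 = 275/547
P(X=1 | obs) = 34/231 / 547/1848 = 272/547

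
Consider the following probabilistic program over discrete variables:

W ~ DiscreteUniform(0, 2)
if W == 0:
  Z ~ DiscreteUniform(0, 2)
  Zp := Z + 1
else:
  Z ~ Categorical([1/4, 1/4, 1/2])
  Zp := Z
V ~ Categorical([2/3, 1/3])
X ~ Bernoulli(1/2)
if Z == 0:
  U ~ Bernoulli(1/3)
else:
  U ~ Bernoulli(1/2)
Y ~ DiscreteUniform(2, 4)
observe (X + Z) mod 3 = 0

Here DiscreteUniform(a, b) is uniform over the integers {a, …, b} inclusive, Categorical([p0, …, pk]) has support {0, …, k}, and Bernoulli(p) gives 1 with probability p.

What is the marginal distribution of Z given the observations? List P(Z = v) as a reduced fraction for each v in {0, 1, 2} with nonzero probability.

P(Z=0) = 5/13, P(Z=2) = 8/13

Enumerate traces; 72 have nonzero weight after conditioning:
  (W=0, Z=0, V=0, X=0, U=0, Y=2) weight 2/243
  (W=0, Z=0, V=0, X=0, U=0, Y=3) weight 2/243
  (W=0, Z=0, V=0, X=0, U=0, Y=4) weight 2/243
  (W=0, Z=0, V=0, X=0, U=1, Y=2) weight 1/243
  (W=0, Z=0, V=0, X=0, U=1, Y=3) weight 1/243
  (W=0, Z=0, V=0, X=0, U=1, Y=4) weight 1/243
  (W=0, Z=0, V=1, X=0, U=0, Y=2) weight 1/243
  (W=0, Z=0, V=1, X=0, U=0, Y=3) weight 1/243
  (W=0, Z=2, V=0, X=1, U=0, Y=2) weight 1/162
  … 63 more
Group by Z:
  weight(Z=0) = 5/36
  weight(Z=2) = 2/9
Total weight = 5/36 + 2/9 = 13/36
P(Z=0 | obs) = 5/36 / 13/36 = 5/13
P(Z=2 | obs) = 2/9 / 13/36 = 8/13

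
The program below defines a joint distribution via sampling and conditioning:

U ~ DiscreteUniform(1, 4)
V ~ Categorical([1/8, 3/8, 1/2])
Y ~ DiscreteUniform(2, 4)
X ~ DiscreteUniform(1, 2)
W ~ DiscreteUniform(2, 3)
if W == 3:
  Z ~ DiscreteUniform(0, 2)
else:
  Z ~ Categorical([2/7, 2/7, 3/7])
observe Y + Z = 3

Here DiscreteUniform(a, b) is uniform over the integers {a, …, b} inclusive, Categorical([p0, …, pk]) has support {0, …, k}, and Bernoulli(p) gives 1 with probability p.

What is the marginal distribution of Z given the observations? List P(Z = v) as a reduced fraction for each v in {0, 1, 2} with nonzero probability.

Enumerate traces; 96 have nonzero weight after conditioning:
  (U=1, V=0, Y=2, X=1, W=2, Z=1) weight 1/1344
  (U=1, V=0, Y=2, X=1, W=3, Z=1) weight 1/1152
  (U=1, V=0, Y=2, X=2, W=2, Z=1) weight 1/1344
  (U=1, V=0, Y=2, X=2, W=3, Z=1) weight 1/1152
  (U=1, V=0, Y=3, X=1, W=2, Z=0) weight 1/1344
  (U=1, V=0, Y=3, X=1, W=3, Z=0) weight 1/1152
  (U=1, V=0, Y=3, X=2, W=2, Z=0) weight 1/1344
  (U=1, V=0, Y=3, X=2, W=3, Z=0) weight 1/1152
  … 88 more
Group by Z:
  weight(Z=0) = 13/126
  weight(Z=1) = 13/126
Total weight = 13/126 + 13/126 = 13/63
P(Z=0 | obs) = 13/126 / 13/63 = 1/2
P(Z=1 | obs) = 13/126 / 13/63 = 1/2

P(Z=0) = 1/2, P(Z=1) = 1/2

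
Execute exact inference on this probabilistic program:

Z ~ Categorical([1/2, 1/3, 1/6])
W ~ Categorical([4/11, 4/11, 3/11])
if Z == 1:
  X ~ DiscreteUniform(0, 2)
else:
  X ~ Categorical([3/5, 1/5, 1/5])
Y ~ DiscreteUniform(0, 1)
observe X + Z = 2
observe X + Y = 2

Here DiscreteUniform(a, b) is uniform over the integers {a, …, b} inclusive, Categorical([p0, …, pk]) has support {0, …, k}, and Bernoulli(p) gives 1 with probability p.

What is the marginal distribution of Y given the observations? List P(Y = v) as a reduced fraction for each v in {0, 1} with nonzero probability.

P(Y=0) = 9/19, P(Y=1) = 10/19

Enumerate traces; 6 have nonzero weight after conditioning:
  (Z=0, W=0, X=2, Y=0) weight 1/55
  (Z=0, W=1, X=2, Y=0) weight 1/55
  (Z=0, W=2, X=2, Y=0) weight 3/220
  (Z=1, W=0, X=1, Y=1) weight 2/99
  (Z=1, W=1, X=1, Y=1) weight 2/99
  (Z=1, W=2, X=1, Y=1) weight 1/66
Group by Y:
  weight(Y=0) = 1/20
  weight(Y=1) = 1/18
Total weight = 1/20 + 1/18 = 19/180
P(Y=0 | obs) = 1/20 / 19/180 = 9/19
P(Y=1 | obs) = 1/18 / 19/180 = 10/19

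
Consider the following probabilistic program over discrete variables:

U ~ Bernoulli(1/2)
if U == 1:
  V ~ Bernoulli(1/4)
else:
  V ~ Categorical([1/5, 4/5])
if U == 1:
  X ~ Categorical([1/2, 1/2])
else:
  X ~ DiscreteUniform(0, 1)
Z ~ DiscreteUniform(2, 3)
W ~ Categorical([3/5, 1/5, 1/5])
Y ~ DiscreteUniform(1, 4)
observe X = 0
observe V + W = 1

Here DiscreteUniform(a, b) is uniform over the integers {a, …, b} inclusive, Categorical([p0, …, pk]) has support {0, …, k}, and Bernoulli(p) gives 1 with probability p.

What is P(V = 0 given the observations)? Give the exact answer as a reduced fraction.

P(V = 0 | obs) = 19/82

Enumerate traces; 32 have nonzero weight after conditioning:
  (U=0, V=0, X=0, Z=2, W=1, Y=1) weight 1/800
  (U=0, V=0, X=0, Z=2, W=1, Y=2) weight 1/800
  (U=0, V=0, X=0, Z=2, W=1, Y=3) weight 1/800
  (U=0, V=0, X=0, Z=2, W=1, Y=4) weight 1/800
  (U=0, V=0, X=0, Z=3, W=1, Y=1) weight 1/800
  (U=0, V=0, X=0, Z=3, W=1, Y=2) weight 1/800
  (U=0, V=0, X=0, Z=3, W=1, Y=3) weight 1/800
  (U=0, V=0, X=0, Z=3, W=1, Y=4) weight 1/800
  (U=0, V=1, X=0, Z=2, W=0, Y=1) weight 3/200
  … 23 more
Group by V:
  weight(V=0) = 19/400
  weight(V=1) = 63/400
Total weight = 19/400 + 63/400 = 41/200
P(V=0 | obs) = 19/400 / 41/200 = 19/82
P(V=1 | obs) = 63/400 / 41/200 = 63/82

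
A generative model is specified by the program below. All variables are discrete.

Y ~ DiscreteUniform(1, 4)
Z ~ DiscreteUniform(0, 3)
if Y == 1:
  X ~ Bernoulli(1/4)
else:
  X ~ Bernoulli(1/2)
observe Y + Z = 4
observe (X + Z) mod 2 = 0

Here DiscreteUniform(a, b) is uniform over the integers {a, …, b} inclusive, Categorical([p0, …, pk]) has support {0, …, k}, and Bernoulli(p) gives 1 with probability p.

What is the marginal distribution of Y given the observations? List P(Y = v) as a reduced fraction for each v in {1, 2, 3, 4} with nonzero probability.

Enumerate traces; 4 have nonzero weight after conditioning:
  (Y=1, Z=3, X=1) weight 1/64
  (Y=2, Z=2, X=0) weight 1/32
  (Y=3, Z=1, X=1) weight 1/32
  (Y=4, Z=0, X=0) weight 1/32
Group by Y:
  weight(Y=1) = 1/64
  weight(Y=2) = 1/32
  weight(Y=3) = 1/32
  weight(Y=4) = 1/32
Total weight = 1/64 + 1/32 + 1/32 + 1/32 = 7/64
P(Y=1 | obs) = 1/64 / 7/64 = 1/7
P(Y=2 | obs) = 1/32 / 7/64 = 2/7
P(Y=3 | obs) = 1/32 / 7/64 = 2/7
P(Y=4 | obs) = 1/32 / 7/64 = 2/7

P(Y=1) = 1/7, P(Y=2) = 2/7, P(Y=3) = 2/7, P(Y=4) = 2/7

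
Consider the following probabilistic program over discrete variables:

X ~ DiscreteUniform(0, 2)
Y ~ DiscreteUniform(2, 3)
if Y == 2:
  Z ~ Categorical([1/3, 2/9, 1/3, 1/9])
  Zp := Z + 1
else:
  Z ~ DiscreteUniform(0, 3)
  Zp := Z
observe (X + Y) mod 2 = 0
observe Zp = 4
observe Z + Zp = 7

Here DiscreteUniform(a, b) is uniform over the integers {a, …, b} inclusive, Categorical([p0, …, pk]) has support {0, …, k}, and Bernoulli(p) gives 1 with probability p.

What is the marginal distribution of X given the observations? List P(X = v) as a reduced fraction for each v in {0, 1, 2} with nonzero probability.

Enumerate traces; 2 have nonzero weight after conditioning:
  (X=0, Y=2, Z=3) weight 1/54
  (X=2, Y=2, Z=3) weight 1/54
Group by X:
  weight(X=0) = 1/54
  weight(X=2) = 1/54
Total weight = 1/54 + 1/54 = 1/27
P(X=0 | obs) = 1/54 / 1/27 = 1/2
P(X=2 | obs) = 1/54 / 1/27 = 1/2

P(X=0) = 1/2, P(X=2) = 1/2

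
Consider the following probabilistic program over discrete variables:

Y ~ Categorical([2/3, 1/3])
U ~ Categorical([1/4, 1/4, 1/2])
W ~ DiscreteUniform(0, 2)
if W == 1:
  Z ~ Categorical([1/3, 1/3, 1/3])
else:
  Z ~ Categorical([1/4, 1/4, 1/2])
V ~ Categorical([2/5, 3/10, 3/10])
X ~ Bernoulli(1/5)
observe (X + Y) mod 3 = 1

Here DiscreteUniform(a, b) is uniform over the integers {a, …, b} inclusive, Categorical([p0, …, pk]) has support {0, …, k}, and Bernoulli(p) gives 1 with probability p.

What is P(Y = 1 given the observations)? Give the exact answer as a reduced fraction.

P(Y = 1 | obs) = 2/3

Enumerate traces; 162 have nonzero weight after conditioning:
  (Y=0, U=0, W=0, Z=0, V=0, X=1) weight 1/900
  (Y=0, U=0, W=0, Z=0, V=1, X=1) weight 1/1200
  (Y=0, U=0, W=0, Z=0, V=2, X=1) weight 1/1200
  (Y=0, U=0, W=0, Z=1, V=0, X=1) weight 1/900
  (Y=0, U=0, W=0, Z=1, V=1, X=1) weight 1/1200
  (Y=0, U=0, W=0, Z=1, V=2, X=1) weight 1/1200
  (Y=0, U=0, W=0, Z=2, V=0, X=1) weight 1/450
  (Y=0, U=0, W=0, Z=2, V=1, X=1) weight 1/600
  (Y=1, U=0, W=0, Z=0, V=0, X=0) weight 1/450
  … 153 more
Group by Y:
  weight(Y=0) = 2/15
  weight(Y=1) = 4/15
Total weight = 2/15 + 4/15 = 2/5
P(Y=0 | obs) = 2/15 / 2/5 = 1/3
P(Y=1 | obs) = 4/15 / 2/5 = 2/3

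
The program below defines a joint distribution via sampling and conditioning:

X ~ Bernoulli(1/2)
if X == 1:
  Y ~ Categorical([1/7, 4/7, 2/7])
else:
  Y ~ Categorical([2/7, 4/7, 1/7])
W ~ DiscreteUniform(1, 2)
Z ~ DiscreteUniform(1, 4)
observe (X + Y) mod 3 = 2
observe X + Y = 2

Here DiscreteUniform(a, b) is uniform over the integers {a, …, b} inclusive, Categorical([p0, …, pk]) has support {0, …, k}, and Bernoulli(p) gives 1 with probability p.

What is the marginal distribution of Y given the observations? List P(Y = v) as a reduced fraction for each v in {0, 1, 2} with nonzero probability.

Enumerate traces; 16 have nonzero weight after conditioning:
  (X=0, Y=2, W=1, Z=1) weight 1/112
  (X=0, Y=2, W=1, Z=2) weight 1/112
  (X=0, Y=2, W=1, Z=3) weight 1/112
  (X=0, Y=2, W=1, Z=4) weight 1/112
  (X=0, Y=2, W=2, Z=1) weight 1/112
  (X=0, Y=2, W=2, Z=2) weight 1/112
  (X=0, Y=2, W=2, Z=3) weight 1/112
  (X=0, Y=2, W=2, Z=4) weight 1/112
  (X=1, Y=1, W=1, Z=1) weight 1/28
  … 7 more
Group by Y:
  weight(Y=1) = 2/7
  weight(Y=2) = 1/14
Total weight = 2/7 + 1/14 = 5/14
P(Y=1 | obs) = 2/7 / 5/14 = 4/5
P(Y=2 | obs) = 1/14 / 5/14 = 1/5

P(Y=1) = 4/5, P(Y=2) = 1/5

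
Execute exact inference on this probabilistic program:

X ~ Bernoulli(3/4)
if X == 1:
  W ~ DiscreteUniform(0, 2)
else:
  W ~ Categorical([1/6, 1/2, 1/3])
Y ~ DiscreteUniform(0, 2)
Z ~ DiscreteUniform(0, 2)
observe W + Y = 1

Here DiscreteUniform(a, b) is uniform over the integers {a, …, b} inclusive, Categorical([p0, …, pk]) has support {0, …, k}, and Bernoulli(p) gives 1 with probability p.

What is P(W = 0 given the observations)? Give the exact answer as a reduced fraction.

P(W = 0 | obs) = 7/16

Enumerate traces; 12 have nonzero weight after conditioning:
  (X=0, W=0, Y=1, Z=0) weight 1/216
  (X=0, W=0, Y=1, Z=1) weight 1/216
  (X=0, W=0, Y=1, Z=2) weight 1/216
  (X=0, W=1, Y=0, Z=0) weight 1/72
  (X=0, W=1, Y=0, Z=1) weight 1/72
  (X=0, W=1, Y=0, Z=2) weight 1/72
  (X=1, W=0, Y=1, Z=0) weight 1/36
  (X=1, W=0, Y=1, Z=1) weight 1/36
  … 4 more
Group by W:
  weight(W=0) = 7/72
  weight(W=1) = 1/8
Total weight = 7/72 + 1/8 = 2/9
P(W=0 | obs) = 7/72 / 2/9 = 7/16
P(W=1 | obs) = 1/8 / 2/9 = 9/16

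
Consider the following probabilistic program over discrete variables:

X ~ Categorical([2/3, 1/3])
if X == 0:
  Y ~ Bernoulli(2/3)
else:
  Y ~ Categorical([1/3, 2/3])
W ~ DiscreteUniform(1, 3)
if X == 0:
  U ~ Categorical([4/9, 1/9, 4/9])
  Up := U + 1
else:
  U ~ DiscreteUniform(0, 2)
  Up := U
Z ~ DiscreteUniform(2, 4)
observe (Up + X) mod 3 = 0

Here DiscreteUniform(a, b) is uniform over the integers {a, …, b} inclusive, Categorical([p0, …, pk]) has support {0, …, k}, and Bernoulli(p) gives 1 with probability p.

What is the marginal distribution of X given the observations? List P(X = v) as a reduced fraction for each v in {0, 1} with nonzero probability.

Enumerate traces; 36 have nonzero weight after conditioning:
  (X=0, Y=0, W=1, U=2, Z=2) weight 8/729
  (X=0, Y=0, W=1, U=2, Z=3) weight 8/729
  (X=0, Y=0, W=1, U=2, Z=4) weight 8/729
  (X=0, Y=0, W=2, U=2, Z=2) weight 8/729
  (X=0, Y=0, W=2, U=2, Z=3) weight 8/729
  (X=0, Y=0, W=2, U=2, Z=4) weight 8/729
  (X=0, Y=0, W=3, U=2, Z=2) weight 8/729
  (X=0, Y=0, W=3, U=2, Z=3) weight 8/729
  (X=1, Y=0, W=1, U=2, Z=2) weight 1/243
  … 27 more
Group by X:
  weight(X=0) = 8/27
  weight(X=1) = 1/9
Total weight = 8/27 + 1/9 = 11/27
P(X=0 | obs) = 8/27 / 11/27 = 8/11
P(X=1 | obs) = 1/9 / 11/27 = 3/11

P(X=0) = 8/11, P(X=1) = 3/11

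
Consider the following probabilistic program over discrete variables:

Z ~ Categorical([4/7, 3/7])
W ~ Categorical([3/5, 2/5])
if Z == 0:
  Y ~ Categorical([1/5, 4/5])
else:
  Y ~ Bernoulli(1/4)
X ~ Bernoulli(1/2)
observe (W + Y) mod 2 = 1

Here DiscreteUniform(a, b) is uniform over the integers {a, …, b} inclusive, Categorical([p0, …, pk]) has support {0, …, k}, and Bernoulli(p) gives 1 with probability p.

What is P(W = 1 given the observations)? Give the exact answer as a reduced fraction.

Enumerate traces; 8 have nonzero weight after conditioning:
  (Z=0, W=0, Y=1, X=0) weight 24/175
  (Z=0, W=0, Y=1, X=1) weight 24/175
  (Z=0, W=1, Y=0, X=0) weight 4/175
  (Z=0, W=1, Y=0, X=1) weight 4/175
  (Z=1, W=0, Y=1, X=0) weight 9/280
  (Z=1, W=0, Y=1, X=1) weight 9/280
  (Z=1, W=1, Y=0, X=0) weight 9/140
  (Z=1, W=1, Y=0, X=1) weight 9/140
Group by W:
  weight(W=0) = 237/700
  weight(W=1) = 61/350
Total weight = 237/700 + 61/350 = 359/700
P(W=0 | obs) = 237/700 / 359/700 = 237/359
P(W=1 | obs) = 61/350 / 359/700 = 122/359

P(W = 1 | obs) = 122/359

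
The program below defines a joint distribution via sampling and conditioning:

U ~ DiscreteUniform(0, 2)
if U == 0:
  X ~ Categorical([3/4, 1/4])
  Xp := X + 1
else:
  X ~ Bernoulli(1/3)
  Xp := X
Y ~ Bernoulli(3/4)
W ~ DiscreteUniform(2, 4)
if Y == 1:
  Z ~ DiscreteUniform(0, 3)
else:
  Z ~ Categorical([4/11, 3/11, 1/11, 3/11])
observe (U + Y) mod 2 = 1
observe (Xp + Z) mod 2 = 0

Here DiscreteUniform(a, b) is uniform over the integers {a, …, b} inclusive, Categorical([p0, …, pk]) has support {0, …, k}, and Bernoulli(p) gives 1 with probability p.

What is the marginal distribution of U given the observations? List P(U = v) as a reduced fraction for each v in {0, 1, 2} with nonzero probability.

Enumerate traces; 36 have nonzero weight after conditioning:
  (U=0, X=0, Y=1, W=2, Z=1) weight 1/64
  (U=0, X=0, Y=1, W=2, Z=3) weight 1/64
  (U=0, X=0, Y=1, W=3, Z=1) weight 1/64
  (U=0, X=0, Y=1, W=3, Z=3) weight 1/64
  (U=0, X=0, Y=1, W=4, Z=1) weight 1/64
  (U=0, X=0, Y=1, W=4, Z=3) weight 1/64
  (U=0, X=1, Y=1, W=2, Z=0) weight 1/192
  (U=0, X=1, Y=1, W=2, Z=2) weight 1/192
  (U=1, X=0, Y=0, W=2, Z=0) weight 2/297
  (U=2, X=0, Y=1, W=2, Z=0) weight 1/72
  … 26 more
Group by U:
  weight(U=0) = 1/8
  weight(U=1) = 4/99
  weight(U=2) = 1/8
Total weight = 1/8 + 4/99 + 1/8 = 115/396
P(U=0 | obs) = 1/8 / 115/396 = 99/230
P(U=1 | obs) = 4/99 / 115/396 = 16/115
P(U=2 | obs) = 1/8 / 115/396 = 99/230

P(U=0) = 99/230, P(U=1) = 16/115, P(U=2) = 99/230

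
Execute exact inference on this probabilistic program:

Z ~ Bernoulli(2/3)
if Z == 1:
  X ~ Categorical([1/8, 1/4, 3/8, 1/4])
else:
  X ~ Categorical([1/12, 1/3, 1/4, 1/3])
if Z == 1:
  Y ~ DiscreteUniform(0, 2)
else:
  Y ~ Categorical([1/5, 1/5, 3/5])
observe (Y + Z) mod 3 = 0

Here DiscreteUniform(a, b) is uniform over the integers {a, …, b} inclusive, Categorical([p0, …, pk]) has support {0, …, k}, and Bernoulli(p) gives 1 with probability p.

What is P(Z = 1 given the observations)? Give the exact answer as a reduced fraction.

P(Z = 1 | obs) = 10/13

Enumerate traces; 8 have nonzero weight after conditioning:
  (Z=0, X=0, Y=0) weight 1/180
  (Z=0, X=1, Y=0) weight 1/45
  (Z=0, X=2, Y=0) weight 1/60
  (Z=0, X=3, Y=0) weight 1/45
  (Z=1, X=0, Y=2) weight 1/36
  (Z=1, X=1, Y=2) weight 1/18
  (Z=1, X=2, Y=2) weight 1/12
  (Z=1, X=3, Y=2) weight 1/18
Group by Z:
  weight(Z=0) = 1/15
  weight(Z=1) = 2/9
Total weight = 1/15 + 2/9 = 13/45
P(Z=0 | obs) = 1/15 / 13/45 = 3/13
P(Z=1 | obs) = 2/9 / 13/45 = 10/13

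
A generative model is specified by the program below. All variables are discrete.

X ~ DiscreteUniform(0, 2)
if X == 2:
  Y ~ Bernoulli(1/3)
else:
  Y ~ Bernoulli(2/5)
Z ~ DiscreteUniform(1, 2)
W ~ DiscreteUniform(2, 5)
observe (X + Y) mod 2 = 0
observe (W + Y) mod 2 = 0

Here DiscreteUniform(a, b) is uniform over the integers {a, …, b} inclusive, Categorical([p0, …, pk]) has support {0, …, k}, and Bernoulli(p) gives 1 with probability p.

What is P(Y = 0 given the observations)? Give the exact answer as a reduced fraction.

Enumerate traces; 12 have nonzero weight after conditioning:
  (X=0, Y=0, Z=1, W=2) weight 1/40
  (X=0, Y=0, Z=1, W=4) weight 1/40
  (X=0, Y=0, Z=2, W=2) weight 1/40
  (X=0, Y=0, Z=2, W=4) weight 1/40
  (X=1, Y=1, Z=1, W=3) weight 1/60
  (X=1, Y=1, Z=1, W=5) weight 1/60
  (X=1, Y=1, Z=2, W=3) weight 1/60
  (X=1, Y=1, Z=2, W=5) weight 1/60
  … 4 more
Group by Y:
  weight(Y=0) = 19/90
  weight(Y=1) = 1/15
Total weight = 19/90 + 1/15 = 5/18
P(Y=0 | obs) = 19/90 / 5/18 = 19/25
P(Y=1 | obs) = 1/15 / 5/18 = 6/25

P(Y = 0 | obs) = 19/25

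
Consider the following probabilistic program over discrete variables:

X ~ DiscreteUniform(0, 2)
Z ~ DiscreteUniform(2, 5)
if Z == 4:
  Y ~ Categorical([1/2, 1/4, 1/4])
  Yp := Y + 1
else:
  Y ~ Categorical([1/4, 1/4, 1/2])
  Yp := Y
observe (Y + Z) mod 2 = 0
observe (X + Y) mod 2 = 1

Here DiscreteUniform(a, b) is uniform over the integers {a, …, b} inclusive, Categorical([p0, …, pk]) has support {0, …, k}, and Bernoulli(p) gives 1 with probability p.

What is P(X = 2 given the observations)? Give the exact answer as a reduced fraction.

Enumerate traces; 8 have nonzero weight after conditioning:
  (X=0, Z=3, Y=1) weight 1/48
  (X=0, Z=5, Y=1) weight 1/48
  (X=1, Z=2, Y=0) weight 1/48
  (X=1, Z=2, Y=2) weight 1/24
  (X=1, Z=4, Y=0) weight 1/24
  (X=1, Z=4, Y=2) weight 1/48
  (X=2, Z=3, Y=1) weight 1/48
  (X=2, Z=5, Y=1) weight 1/48
Group by X:
  weight(X=0) = 1/24
  weight(X=1) = 1/8
  weight(X=2) = 1/24
Total weight = 1/24 + 1/8 + 1/24 = 5/24
P(X=0 | obs) = 1/24 / 5/24 = 1/5
P(X=1 | obs) = 1/8 / 5/24 = 3/5
P(X=2 | obs) = 1/24 / 5/24 = 1/5

P(X = 2 | obs) = 1/5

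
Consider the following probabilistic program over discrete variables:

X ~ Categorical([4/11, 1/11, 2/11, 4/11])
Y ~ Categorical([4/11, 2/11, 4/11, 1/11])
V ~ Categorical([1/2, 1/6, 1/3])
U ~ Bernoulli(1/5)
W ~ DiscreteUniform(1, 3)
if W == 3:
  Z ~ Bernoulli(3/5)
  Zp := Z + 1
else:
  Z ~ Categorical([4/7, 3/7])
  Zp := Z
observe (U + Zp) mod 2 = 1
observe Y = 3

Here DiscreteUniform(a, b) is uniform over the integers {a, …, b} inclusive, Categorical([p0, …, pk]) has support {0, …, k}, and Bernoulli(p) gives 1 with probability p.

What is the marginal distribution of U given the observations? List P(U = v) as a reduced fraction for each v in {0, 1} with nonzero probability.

P(U=0) = 176/237, P(U=1) = 61/237

Enumerate traces; 72 have nonzero weight after conditioning:
  (X=0, Y=3, V=0, U=0, W=1, Z=1) weight 8/4235
  (X=0, Y=3, V=0, U=0, W=2, Z=1) weight 8/4235
  (X=0, Y=3, V=0, U=0, W=3, Z=0) weight 16/9075
  (X=0, Y=3, V=0, U=1, W=1, Z=0) weight 8/12705
  (X=0, Y=3, V=0, U=1, W=2, Z=0) weight 8/12705
  (X=0, Y=3, V=0, U=1, W=3, Z=1) weight 2/3025
  (X=0, Y=3, V=1, U=0, W=1, Z=1) weight 8/12705
  (X=0, Y=3, V=1, U=0, W=2, Z=1) weight 8/12705
  … 64 more
Group by U:
  weight(U=0) = 16/525
  weight(U=1) = 61/5775
Total weight = 16/525 + 61/5775 = 79/1925
P(U=0 | obs) = 16/525 / 79/1925 = 176/237
P(U=1 | obs) = 61/5775 / 79/1925 = 61/237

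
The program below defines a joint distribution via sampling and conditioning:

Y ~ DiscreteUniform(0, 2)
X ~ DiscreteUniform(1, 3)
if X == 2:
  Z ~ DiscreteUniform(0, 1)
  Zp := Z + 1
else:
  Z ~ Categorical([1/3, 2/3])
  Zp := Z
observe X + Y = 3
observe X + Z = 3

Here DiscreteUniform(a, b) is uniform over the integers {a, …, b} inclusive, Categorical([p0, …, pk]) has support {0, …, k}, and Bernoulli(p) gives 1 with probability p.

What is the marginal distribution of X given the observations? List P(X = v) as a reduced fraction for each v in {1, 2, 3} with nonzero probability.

Enumerate traces; 2 have nonzero weight after conditioning:
  (Y=0, X=3, Z=0) weight 1/27
  (Y=1, X=2, Z=1) weight 1/18
Group by X:
  weight(X=2) = 1/18
  weight(X=3) = 1/27
Total weight = 1/18 + 1/27 = 5/54
P(X=2 | obs) = 1/18 / 5/54 = 3/5
P(X=3 | obs) = 1/27 / 5/54 = 2/5

P(X=2) = 3/5, P(X=3) = 2/5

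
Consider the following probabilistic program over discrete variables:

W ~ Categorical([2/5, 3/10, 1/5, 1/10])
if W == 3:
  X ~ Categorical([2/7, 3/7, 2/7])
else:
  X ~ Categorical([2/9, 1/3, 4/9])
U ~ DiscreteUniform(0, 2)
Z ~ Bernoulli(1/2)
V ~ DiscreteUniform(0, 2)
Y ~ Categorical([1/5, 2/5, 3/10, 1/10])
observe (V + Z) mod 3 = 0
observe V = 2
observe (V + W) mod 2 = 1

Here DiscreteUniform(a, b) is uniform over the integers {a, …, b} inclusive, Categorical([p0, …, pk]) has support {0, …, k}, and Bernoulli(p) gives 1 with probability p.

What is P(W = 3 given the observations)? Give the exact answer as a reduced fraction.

P(W = 3 | obs) = 1/4

Enumerate traces; 72 have nonzero weight after conditioning:
  (W=1, X=0, U=0, Z=1, V=2, Y=0) weight 1/1350
  (W=1, X=0, U=0, Z=1, V=2, Y=1) weight 1/675
  (W=1, X=0, U=0, Z=1, V=2, Y=2) weight 1/900
  (W=1, X=0, U=0, Z=1, V=2, Y=3) weight 1/2700
  (W=1, X=0, U=1, Z=1, V=2, Y=0) weight 1/1350
  (W=1, X=0, U=1, Z=1, V=2, Y=1) weight 1/675
  (W=1, X=0, U=1, Z=1, V=2, Y=2) weight 1/900
  (W=1, X=0, U=1, Z=1, V=2, Y=3) weight 1/2700
  (W=3, X=0, U=0, Z=1, V=2, Y=0) weight 1/3150
  … 63 more
Group by W:
  weight(W=1) = 1/20
  weight(W=3) = 1/60
Total weight = 1/20 + 1/60 = 1/15
P(W=1 | obs) = 1/20 / 1/15 = 3/4
P(W=3 | obs) = 1/60 / 1/15 = 1/4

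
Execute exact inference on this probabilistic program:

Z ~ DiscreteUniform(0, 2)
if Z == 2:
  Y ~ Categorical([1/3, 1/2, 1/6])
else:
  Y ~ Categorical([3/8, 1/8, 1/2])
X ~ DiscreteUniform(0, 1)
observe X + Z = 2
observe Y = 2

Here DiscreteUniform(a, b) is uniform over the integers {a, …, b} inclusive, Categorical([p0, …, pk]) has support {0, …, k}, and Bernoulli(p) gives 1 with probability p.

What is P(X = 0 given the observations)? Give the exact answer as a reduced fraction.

P(X = 0 | obs) = 1/4

Enumerate traces; 2 have nonzero weight after conditioning:
  (Z=1, Y=2, X=1) weight 1/12
  (Z=2, Y=2, X=0) weight 1/36
Group by X:
  weight(X=0) = 1/36
  weight(X=1) = 1/12
Total weight = 1/36 + 1/12 = 1/9
P(X=0 | obs) = 1/36 / 1/9 = 1/4
P(X=1 | obs) = 1/12 / 1/9 = 3/4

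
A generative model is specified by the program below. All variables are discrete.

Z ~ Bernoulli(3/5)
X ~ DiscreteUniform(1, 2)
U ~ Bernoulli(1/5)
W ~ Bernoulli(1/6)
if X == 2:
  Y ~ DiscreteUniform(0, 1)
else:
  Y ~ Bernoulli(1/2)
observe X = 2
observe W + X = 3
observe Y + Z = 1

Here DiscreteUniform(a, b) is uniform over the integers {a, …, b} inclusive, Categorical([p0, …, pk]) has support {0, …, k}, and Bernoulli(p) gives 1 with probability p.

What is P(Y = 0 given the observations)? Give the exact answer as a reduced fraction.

P(Y = 0 | obs) = 3/5

Enumerate traces; 4 have nonzero weight after conditioning:
  (Z=0, X=2, U=0, W=1, Y=1) weight 1/75
  (Z=0, X=2, U=1, W=1, Y=1) weight 1/300
  (Z=1, X=2, U=0, W=1, Y=0) weight 1/50
  (Z=1, X=2, U=1, W=1, Y=0) weight 1/200
Group by Y:
  weight(Y=0) = 1/40
  weight(Y=1) = 1/60
Total weight = 1/40 + 1/60 = 1/24
P(Y=0 | obs) = 1/40 / 1/24 = 3/5
P(Y=1 | obs) = 1/60 / 1/24 = 2/5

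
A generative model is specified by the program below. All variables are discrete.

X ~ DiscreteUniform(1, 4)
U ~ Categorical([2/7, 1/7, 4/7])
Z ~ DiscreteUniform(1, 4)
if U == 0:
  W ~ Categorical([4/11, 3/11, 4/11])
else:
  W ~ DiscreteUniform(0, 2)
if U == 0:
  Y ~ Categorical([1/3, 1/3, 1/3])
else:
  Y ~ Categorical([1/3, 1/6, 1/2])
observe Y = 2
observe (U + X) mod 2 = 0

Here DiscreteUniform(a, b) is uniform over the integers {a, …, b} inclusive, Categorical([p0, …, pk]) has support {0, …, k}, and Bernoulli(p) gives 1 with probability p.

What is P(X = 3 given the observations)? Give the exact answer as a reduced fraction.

P(X = 3 | obs) = 3/38

Enumerate traces; 72 have nonzero weight after conditioning:
  (X=1, U=1, Z=1, W=0, Y=2) weight 1/672
  (X=1, U=1, Z=1, W=1, Y=2) weight 1/672
  (X=1, U=1, Z=1, W=2, Y=2) weight 1/672
  (X=1, U=1, Z=2, W=0, Y=2) weight 1/672
  (X=1, U=1, Z=2, W=1, Y=2) weight 1/672
  (X=1, U=1, Z=2, W=2, Y=2) weight 1/672
  (X=1, U=1, Z=3, W=0, Y=2) weight 1/672
  (X=1, U=1, Z=3, W=1, Y=2) weight 1/672
  (X=2, U=0, Z=1, W=0, Y=2) weight 1/462
  (X=3, U=1, Z=1, W=0, Y=2) weight 1/672
  … 62 more
Group by X:
  weight(X=1) = 1/56
  weight(X=2) = 2/21
  weight(X=3) = 1/56
  weight(X=4) = 2/21
Total weight = 1/56 + 2/21 + 1/56 + 2/21 = 19/84
P(X=1 | obs) = 1/56 / 19/84 = 3/38
P(X=2 | obs) = 2/21 / 19/84 = 8/19
P(X=3 | obs) = 1/56 / 19/84 = 3/38
P(X=4 | obs) = 2/21 / 19/84 = 8/19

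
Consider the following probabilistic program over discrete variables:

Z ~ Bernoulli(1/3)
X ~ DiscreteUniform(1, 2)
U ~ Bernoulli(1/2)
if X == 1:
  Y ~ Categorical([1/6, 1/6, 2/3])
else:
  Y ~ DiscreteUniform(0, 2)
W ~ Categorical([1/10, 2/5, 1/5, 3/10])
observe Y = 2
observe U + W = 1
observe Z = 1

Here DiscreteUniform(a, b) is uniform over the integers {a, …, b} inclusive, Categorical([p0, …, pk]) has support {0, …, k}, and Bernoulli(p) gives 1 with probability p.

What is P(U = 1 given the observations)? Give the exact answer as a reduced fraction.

P(U = 1 | obs) = 1/5

Enumerate traces; 4 have nonzero weight after conditioning:
  (Z=1, X=1, U=0, Y=2, W=1) weight 1/45
  (Z=1, X=1, U=1, Y=2, W=0) weight 1/180
  (Z=1, X=2, U=0, Y=2, W=1) weight 1/90
  (Z=1, X=2, U=1, Y=2, W=0) weight 1/360
Group by U:
  weight(U=0) = 1/30
  weight(U=1) = 1/120
Total weight = 1/30 + 1/120 = 1/24
P(U=0 | obs) = 1/30 / 1/24 = 4/5
P(U=1 | obs) = 1/120 / 1/24 = 1/5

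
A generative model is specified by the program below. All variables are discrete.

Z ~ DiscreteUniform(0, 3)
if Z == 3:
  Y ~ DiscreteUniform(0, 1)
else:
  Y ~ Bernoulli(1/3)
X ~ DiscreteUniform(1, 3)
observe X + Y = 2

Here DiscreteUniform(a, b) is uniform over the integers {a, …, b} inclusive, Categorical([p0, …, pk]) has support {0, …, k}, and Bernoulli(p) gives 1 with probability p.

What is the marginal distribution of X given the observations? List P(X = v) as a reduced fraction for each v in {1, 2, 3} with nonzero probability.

P(X=1) = 3/8, P(X=2) = 5/8

Enumerate traces; 8 have nonzero weight after conditioning:
  (Z=0, Y=0, X=2) weight 1/18
  (Z=0, Y=1, X=1) weight 1/36
  (Z=1, Y=0, X=2) weight 1/18
  (Z=1, Y=1, X=1) weight 1/36
  (Z=2, Y=0, X=2) weight 1/18
  (Z=2, Y=1, X=1) weight 1/36
  (Z=3, Y=0, X=2) weight 1/24
  (Z=3, Y=1, X=1) weight 1/24
Group by X:
  weight(X=1) = 1/8
  weight(X=2) = 5/24
Total weight = 1/8 + 5/24 = 1/3
P(X=1 | obs) = 1/8 / 1/3 = 3/8
P(X=2 | obs) = 5/24 / 1/3 = 5/8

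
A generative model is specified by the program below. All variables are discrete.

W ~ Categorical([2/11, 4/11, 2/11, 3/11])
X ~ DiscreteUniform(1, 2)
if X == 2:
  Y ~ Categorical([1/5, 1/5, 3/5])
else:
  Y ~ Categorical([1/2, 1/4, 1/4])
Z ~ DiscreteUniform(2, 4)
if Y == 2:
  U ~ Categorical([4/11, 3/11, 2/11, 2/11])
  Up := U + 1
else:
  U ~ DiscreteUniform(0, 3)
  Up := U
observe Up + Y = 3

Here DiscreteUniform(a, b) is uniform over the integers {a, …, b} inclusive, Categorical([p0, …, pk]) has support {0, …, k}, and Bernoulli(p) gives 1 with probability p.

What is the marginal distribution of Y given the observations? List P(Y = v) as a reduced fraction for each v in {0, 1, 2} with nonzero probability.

P(Y=0) = 22/75, P(Y=1) = 33/175, P(Y=2) = 272/525

Enumerate traces; 72 have nonzero weight after conditioning:
  (W=0, X=1, Y=0, Z=2, U=3) weight 1/264
  (W=0, X=1, Y=0, Z=3, U=3) weight 1/264
  (W=0, X=1, Y=0, Z=4, U=3) weight 1/264
  (W=0, X=1, Y=1, Z=2, U=2) weight 1/528
  (W=0, X=1, Y=1, Z=3, U=2) weight 1/528
  (W=0, X=1, Y=1, Z=4, U=2) weight 1/528
  (W=0, X=1, Y=2, Z=2, U=0) weight 1/363
  (W=0, X=1, Y=2, Z=3, U=0) weight 1/363
  … 64 more
Group by Y:
  weight(Y=0) = 7/80
  weight(Y=1) = 9/160
  weight(Y=2) = 17/110
Total weight = 7/80 + 9/160 + 17/110 = 105/352
P(Y=0 | obs) = 7/80 / 105/352 = 22/75
P(Y=1 | obs) = 9/160 / 105/352 = 33/175
P(Y=2 | obs) = 17/110 / 105/352 = 272/525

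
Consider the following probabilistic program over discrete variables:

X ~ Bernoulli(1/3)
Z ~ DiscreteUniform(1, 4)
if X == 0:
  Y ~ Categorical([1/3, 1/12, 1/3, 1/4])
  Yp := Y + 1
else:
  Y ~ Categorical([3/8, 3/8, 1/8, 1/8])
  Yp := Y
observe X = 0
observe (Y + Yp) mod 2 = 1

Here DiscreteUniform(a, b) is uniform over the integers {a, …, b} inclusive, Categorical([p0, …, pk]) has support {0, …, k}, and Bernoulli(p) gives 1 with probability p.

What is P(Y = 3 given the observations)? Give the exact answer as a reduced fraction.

Enumerate traces; 16 have nonzero weight after conditioning:
  (X=0, Z=1, Y=0) weight 1/18
  (X=0, Z=1, Y=1) weight 1/72
  (X=0, Z=1, Y=2) weight 1/18
  (X=0, Z=1, Y=3) weight 1/24
  (X=0, Z=2, Y=0) weight 1/18
  (X=0, Z=2, Y=1) weight 1/72
  (X=0, Z=2, Y=2) weight 1/18
  (X=0, Z=2, Y=3) weight 1/24
  … 8 more
Group by Y:
  weight(Y=0) = 2/9
  weight(Y=1) = 1/18
  weight(Y=2) = 2/9
  weight(Y=3) = 1/6
Total weight = 2/9 + 1/18 + 2/9 + 1/6 = 2/3
P(Y=0 | obs) = 2/9 / 2/3 = 1/3
P(Y=1 | obs) = 1/18 / 2/3 = 1/12
P(Y=2 | obs) = 2/9 / 2/3 = 1/3
P(Y=3 | obs) = 1/6 / 2/3 = 1/4

P(Y = 3 | obs) = 1/4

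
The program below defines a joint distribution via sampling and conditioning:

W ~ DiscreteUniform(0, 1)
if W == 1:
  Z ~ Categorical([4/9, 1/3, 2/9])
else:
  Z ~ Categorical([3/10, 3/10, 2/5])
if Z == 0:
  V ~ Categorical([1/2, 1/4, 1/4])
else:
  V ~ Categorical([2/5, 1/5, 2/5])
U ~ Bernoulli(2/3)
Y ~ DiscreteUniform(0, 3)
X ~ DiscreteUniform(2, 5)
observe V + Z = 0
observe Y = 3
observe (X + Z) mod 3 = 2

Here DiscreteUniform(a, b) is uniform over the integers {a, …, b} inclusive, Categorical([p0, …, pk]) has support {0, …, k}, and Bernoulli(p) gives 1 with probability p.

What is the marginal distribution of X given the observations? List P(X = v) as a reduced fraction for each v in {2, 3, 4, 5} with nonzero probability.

Enumerate traces; 8 have nonzero weight after conditioning:
  (W=0, Z=0, V=0, U=0, Y=3, X=2) weight 1/640
  (W=0, Z=0, V=0, U=0, Y=3, X=5) weight 1/640
  (W=0, Z=0, V=0, U=1, Y=3, X=2) weight 1/320
  (W=0, Z=0, V=0, U=1, Y=3, X=5) weight 1/320
  (W=1, Z=0, V=0, U=0, Y=3, X=2) weight 1/432
  (W=1, Z=0, V=0, U=0, Y=3, X=5) weight 1/432
  (W=1, Z=0, V=0, U=1, Y=3, X=2) weight 1/216
  (W=1, Z=0, V=0, U=1, Y=3, X=5) weight 1/216
Group by X:
  weight(X=2) = 67/5760
  weight(X=5) = 67/5760
Total weight = 67/5760 + 67/5760 = 67/2880
P(X=2 | obs) = 67/5760 / 67/2880 = 1/2
P(X=5 | obs) = 67/5760 / 67/2880 = 1/2

P(X=2) = 1/2, P(X=5) = 1/2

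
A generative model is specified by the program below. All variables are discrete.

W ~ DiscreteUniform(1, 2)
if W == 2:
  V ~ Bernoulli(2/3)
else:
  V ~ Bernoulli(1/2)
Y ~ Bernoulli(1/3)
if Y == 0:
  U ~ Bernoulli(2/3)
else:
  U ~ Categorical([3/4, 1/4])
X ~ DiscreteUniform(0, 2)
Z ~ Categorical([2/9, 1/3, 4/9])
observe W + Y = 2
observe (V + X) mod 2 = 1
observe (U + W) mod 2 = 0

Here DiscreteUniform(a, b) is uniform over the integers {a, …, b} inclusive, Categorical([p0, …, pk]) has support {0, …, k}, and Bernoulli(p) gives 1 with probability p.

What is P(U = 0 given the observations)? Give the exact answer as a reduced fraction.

Enumerate traces; 18 have nonzero weight after conditioning:
  (W=1, V=0, Y=1, U=1, X=1, Z=0) weight 1/648
  (W=1, V=0, Y=1, U=1, X=1, Z=1) weight 1/432
  (W=1, V=0, Y=1, U=1, X=1, Z=2) weight 1/324
  (W=1, V=1, Y=1, U=1, X=0, Z=0) weight 1/648
  (W=1, V=1, Y=1, U=1, X=0, Z=1) weight 1/432
  (W=1, V=1, Y=1, U=1, X=0, Z=2) weight 1/324
  (W=1, V=1, Y=1, U=1, X=2, Z=0) weight 1/648
  (W=1, V=1, Y=1, U=1, X=2, Z=1) weight 1/432
  (W=2, V=0, Y=0, U=0, X=1, Z=0) weight 2/729
  … 9 more
Group by U:
  weight(U=0) = 5/81
  weight(U=1) = 1/48
Total weight = 5/81 + 1/48 = 107/1296
P(U=0 | obs) = 5/81 / 107/1296 = 80/107
P(U=1 | obs) = 1/48 / 107/1296 = 27/107

P(U = 0 | obs) = 80/107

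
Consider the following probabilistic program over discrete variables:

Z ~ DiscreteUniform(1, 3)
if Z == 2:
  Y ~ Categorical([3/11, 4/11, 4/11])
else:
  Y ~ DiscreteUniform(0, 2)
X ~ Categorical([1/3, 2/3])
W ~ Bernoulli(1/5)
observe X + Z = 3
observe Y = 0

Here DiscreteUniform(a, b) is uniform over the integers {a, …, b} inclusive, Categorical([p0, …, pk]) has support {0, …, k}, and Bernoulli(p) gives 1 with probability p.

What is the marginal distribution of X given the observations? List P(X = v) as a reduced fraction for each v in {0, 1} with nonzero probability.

Enumerate traces; 4 have nonzero weight after conditioning:
  (Z=2, Y=0, X=1, W=0) weight 8/165
  (Z=2, Y=0, X=1, W=1) weight 2/165
  (Z=3, Y=0, X=0, W=0) weight 4/135
  (Z=3, Y=0, X=0, W=1) weight 1/135
Group by X:
  weight(X=0) = 1/27
  weight(X=1) = 2/33
Total weight = 1/27 + 2/33 = 29/297
P(X=0 | obs) = 1/27 / 29/297 = 11/29
P(X=1 | obs) = 2/33 / 29/297 = 18/29

P(X=0) = 11/29, P(X=1) = 18/29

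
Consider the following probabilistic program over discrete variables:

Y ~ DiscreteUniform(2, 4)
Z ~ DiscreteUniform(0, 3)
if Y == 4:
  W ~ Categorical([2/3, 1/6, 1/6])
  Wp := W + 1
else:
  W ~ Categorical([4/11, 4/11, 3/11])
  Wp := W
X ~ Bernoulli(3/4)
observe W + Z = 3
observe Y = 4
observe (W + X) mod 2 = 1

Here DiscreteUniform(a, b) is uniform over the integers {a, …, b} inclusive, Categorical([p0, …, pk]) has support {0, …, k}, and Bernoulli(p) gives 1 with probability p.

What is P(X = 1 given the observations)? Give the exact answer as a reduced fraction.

P(X = 1 | obs) = 15/16

Enumerate traces; 3 have nonzero weight after conditioning:
  (Y=4, Z=1, W=2, X=1) weight 1/96
  (Y=4, Z=2, W=1, X=0) weight 1/288
  (Y=4, Z=3, W=0, X=1) weight 1/24
Group by X:
  weight(X=0) = 1/288
  weight(X=1) = 5/96
Total weight = 1/288 + 5/96 = 1/18
P(X=0 | obs) = 1/288 / 1/18 = 1/16
P(X=1 | obs) = 5/96 / 1/18 = 15/16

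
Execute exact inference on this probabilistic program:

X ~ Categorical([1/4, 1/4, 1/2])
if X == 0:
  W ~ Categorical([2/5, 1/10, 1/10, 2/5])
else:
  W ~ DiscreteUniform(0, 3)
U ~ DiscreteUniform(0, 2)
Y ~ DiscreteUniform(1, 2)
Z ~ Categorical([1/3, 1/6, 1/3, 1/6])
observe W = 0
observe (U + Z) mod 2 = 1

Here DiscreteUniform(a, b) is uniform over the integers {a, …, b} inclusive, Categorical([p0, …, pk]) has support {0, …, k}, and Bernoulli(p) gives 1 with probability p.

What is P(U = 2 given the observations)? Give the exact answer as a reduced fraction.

P(U = 2 | obs) = 1/4

Enumerate traces; 36 have nonzero weight after conditioning:
  (X=0, W=0, U=0, Y=1, Z=1) weight 1/360
  (X=0, W=0, U=0, Y=1, Z=3) weight 1/360
  (X=0, W=0, U=0, Y=2, Z=1) weight 1/360
  (X=0, W=0, U=0, Y=2, Z=3) weight 1/360
  (X=0, W=0, U=1, Y=1, Z=0) weight 1/180
  (X=0, W=0, U=1, Y=1, Z=2) weight 1/180
  (X=0, W=0, U=1, Y=2, Z=0) weight 1/180
  (X=0, W=0, U=1, Y=2, Z=2) weight 1/180
  (X=0, W=0, U=2, Y=1, Z=1) weight 1/360
  … 27 more
Group by U:
  weight(U=0) = 23/720
  weight(U=1) = 23/360
  weight(U=2) = 23/720
Total weight = 23/720 + 23/360 + 23/720 = 23/180
P(U=0 | obs) = 23/720 / 23/180 = 1/4
P(U=1 | obs) = 23/360 / 23/180 = 1/2
P(U=2 | obs) = 23/720 / 23/180 = 1/4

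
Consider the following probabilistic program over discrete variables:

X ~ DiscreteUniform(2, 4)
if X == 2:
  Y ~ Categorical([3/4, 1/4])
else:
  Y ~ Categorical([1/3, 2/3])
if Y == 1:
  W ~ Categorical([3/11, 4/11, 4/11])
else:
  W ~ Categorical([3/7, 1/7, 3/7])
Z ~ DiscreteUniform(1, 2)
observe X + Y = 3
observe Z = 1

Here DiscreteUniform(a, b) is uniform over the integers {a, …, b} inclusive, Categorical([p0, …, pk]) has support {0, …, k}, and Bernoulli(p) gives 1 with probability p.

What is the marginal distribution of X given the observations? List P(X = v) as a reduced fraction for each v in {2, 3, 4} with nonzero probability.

P(X=2) = 3/7, P(X=3) = 4/7

Enumerate traces; 6 have nonzero weight after conditioning:
  (X=2, Y=1, W=0, Z=1) weight 1/88
  (X=2, Y=1, W=1, Z=1) weight 1/66
  (X=2, Y=1, W=2, Z=1) weight 1/66
  (X=3, Y=0, W=0, Z=1) weight 1/42
  (X=3, Y=0, W=1, Z=1) weight 1/126
  (X=3, Y=0, W=2, Z=1) weight 1/42
Group by X:
  weight(X=2) = 1/24
  weight(X=3) = 1/18
Total weight = 1/24 + 1/18 = 7/72
P(X=2 | obs) = 1/24 / 7/72 = 3/7
P(X=3 | obs) = 1/18 / 7/72 = 4/7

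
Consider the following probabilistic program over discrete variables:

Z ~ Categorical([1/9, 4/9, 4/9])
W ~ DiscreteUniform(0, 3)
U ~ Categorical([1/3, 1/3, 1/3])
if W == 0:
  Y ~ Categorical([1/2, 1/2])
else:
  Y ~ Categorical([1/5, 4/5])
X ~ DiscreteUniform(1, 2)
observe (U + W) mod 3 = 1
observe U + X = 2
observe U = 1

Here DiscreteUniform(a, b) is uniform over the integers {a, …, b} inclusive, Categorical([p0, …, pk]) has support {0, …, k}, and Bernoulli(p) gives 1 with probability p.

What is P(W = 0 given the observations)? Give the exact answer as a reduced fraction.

Enumerate traces; 12 have nonzero weight after conditioning:
  (Z=0, W=0, U=1, Y=0, X=1) weight 1/432
  (Z=0, W=0, U=1, Y=1, X=1) weight 1/432
  (Z=0, W=3, U=1, Y=0, X=1) weight 1/1080
  (Z=0, W=3, U=1, Y=1, X=1) weight 1/270
  (Z=1, W=0, U=1, Y=0, X=1) weight 1/108
  (Z=1, W=0, U=1, Y=1, X=1) weight 1/108
  (Z=1, W=3, U=1, Y=0, X=1) weight 1/270
  (Z=1, W=3, U=1, Y=1, X=1) weight 2/135
  … 4 more
Group by W:
  weight(W=0) = 1/24
  weight(W=3) = 1/24
Total weight = 1/24 + 1/24 = 1/12
P(W=0 | obs) = 1/24 / 1/12 = 1/2
P(W=3 | obs) = 1/24 / 1/12 = 1/2

P(W = 0 | obs) = 1/2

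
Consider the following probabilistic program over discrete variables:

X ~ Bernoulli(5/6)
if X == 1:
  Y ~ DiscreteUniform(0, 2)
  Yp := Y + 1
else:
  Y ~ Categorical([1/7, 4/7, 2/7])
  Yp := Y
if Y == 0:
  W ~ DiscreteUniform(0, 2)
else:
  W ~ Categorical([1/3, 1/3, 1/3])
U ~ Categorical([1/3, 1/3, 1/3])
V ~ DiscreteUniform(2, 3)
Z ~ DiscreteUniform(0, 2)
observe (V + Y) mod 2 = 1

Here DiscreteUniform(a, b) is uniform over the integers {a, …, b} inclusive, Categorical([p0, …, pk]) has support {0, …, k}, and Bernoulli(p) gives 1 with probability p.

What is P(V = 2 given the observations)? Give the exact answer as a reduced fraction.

P(V = 2 | obs) = 47/126

Enumerate traces; 162 have nonzero weight after conditioning:
  (X=0, Y=0, W=0, U=0, V=3, Z=0) weight 1/2268
  (X=0, Y=0, W=0, U=0, V=3, Z=1) weight 1/2268
  (X=0, Y=0, W=0, U=0, V=3, Z=2) weight 1/2268
  (X=0, Y=0, W=0, U=1, V=3, Z=0) weight 1/2268
  (X=0, Y=0, W=0, U=1, V=3, Z=1) weight 1/2268
  (X=0, Y=0, W=0, U=1, V=3, Z=2) weight 1/2268
  (X=0, Y=0, W=0, U=2, V=3, Z=0) weight 1/2268
  (X=0, Y=0, W=0, U=2, V=3, Z=1) weight 1/2268
  (X=0, Y=1, W=0, U=0, V=2, Z=0) weight 1/567
  … 153 more
Group by V:
  weight(V=2) = 47/252
  weight(V=3) = 79/252
Total weight = 47/252 + 79/252 = 1/2
P(V=2 | obs) = 47/252 / 1/2 = 47/126
P(V=3 | obs) = 79/252 / 1/2 = 79/126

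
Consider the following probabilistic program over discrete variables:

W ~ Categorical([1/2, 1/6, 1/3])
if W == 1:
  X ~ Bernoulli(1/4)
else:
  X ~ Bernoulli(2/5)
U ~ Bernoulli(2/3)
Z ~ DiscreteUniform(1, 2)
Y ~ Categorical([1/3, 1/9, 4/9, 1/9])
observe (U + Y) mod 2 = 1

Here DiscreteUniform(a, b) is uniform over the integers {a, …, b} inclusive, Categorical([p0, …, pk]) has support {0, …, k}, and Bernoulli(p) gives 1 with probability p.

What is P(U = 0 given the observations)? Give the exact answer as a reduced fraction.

P(U = 0 | obs) = 1/8

Enumerate traces; 48 have nonzero weight after conditioning:
  (W=0, X=0, U=0, Z=1, Y=1) weight 1/180
  (W=0, X=0, U=0, Z=1, Y=3) weight 1/180
  (W=0, X=0, U=0, Z=2, Y=1) weight 1/180
  (W=0, X=0, U=0, Z=2, Y=3) weight 1/180
  (W=0, X=0, U=1, Z=1, Y=0) weight 1/30
  (W=0, X=0, U=1, Z=1, Y=2) weight 2/45
  (W=0, X=0, U=1, Z=2, Y=0) weight 1/30
  (W=0, X=0, U=1, Z=2, Y=2) weight 2/45
  … 40 more
Group by U:
  weight(U=0) = 2/27
  weight(U=1) = 14/27
Total weight = 2/27 + 14/27 = 16/27
P(U=0 | obs) = 2/27 / 16/27 = 1/8
P(U=1 | obs) = 14/27 / 16/27 = 7/8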